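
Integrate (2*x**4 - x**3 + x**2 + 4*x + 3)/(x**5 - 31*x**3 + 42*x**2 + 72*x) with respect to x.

log(x)/24 + 483*log(x - 4)/200 - 53*log(x - 3)/36 - 3*log(x + 1)/100 + 941*log(x + 6)/900 + C

Factor the denominator: x*(x - 4)*(x - 3)*(x + 1)*(x + 6).
Partial-fraction decomposition: 941/(900*(x + 6)) - 3/(100*(x + 1)) - 53/(36*(x - 3)) + 483/(200*(x - 4)) + 1/(24*x).
Integrate each term: A/(x−a) contributes A·log|x−a|.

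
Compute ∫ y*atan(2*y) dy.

y**2*atan(2*y)/2 - y/4 + atan(2*y)/8 + C

Use integration by parts with u = arctan(2*y), dv = y dy.
Then du = 2/(4*y**2 + 1) dy.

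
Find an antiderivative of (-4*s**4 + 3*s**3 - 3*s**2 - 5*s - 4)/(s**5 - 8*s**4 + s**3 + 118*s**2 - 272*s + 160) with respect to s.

Factor the denominator: (s - 5)*(s - 4)*(s - 2)*(s - 1)*(s + 4).
Partial-fraction decomposition: -26/(45*(s + 4)) + 13/(60*(s - 1)) - 11/(6*(s - 2)) + 113/(6*(s - 4)) - 743/(36*(s - 5)).
Integrate each term: A/(s−a) contributes A·log|s−a|.

-743*log(s - 5)/36 + 113*log(s - 4)/6 - 11*log(s - 2)/6 + 13*log(s - 1)/60 - 26*log(s + 4)/45 + C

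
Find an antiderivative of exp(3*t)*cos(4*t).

Let I denote the integral. Integrate by parts with u = cos(4*t), dv = exp(3*t) dt, so v = exp(3*t)/3: I = exp(3*t)*cos(4*t)/3 + (4/3)·∫ exp(3*t)*sin(4*t) dt.
Apply parts again with u = sin(4*t), dv = exp(3*t) dt: ∫ exp(3*t)*sin(4*t) dt = exp(3*t)*sin(4*t)/3 − (4/3)·I. Substituting back brings back I: I = 4*exp(3*t)*sin(4*t)/9 + exp(3*t)*cos(4*t)/3 − (16/9)·I.
Solving for I: (1 + 16/9)·I equals the remaining terms, so I = (9/25)·(4*exp(3*t)*sin(4*t)/9 + exp(3*t)*cos(4*t)/3).

4*exp(3*t)*sin(4*t)/25 + 3*exp(3*t)*cos(4*t)/25 + C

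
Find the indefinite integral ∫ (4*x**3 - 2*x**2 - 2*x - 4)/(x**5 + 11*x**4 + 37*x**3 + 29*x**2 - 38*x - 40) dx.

-log(x - 1)/45 + log(x + 1)/3 - 20*log(x + 2)/9 + 142*log(x + 4)/15 - 68*log(x + 5)/9 + C

Factor the denominator: (x - 1)*(x + 1)*(x + 2)*(x + 4)*(x + 5).
Partial-fraction decomposition: -68/(9*(x + 5)) + 142/(15*(x + 4)) - 20/(9*(x + 2)) + 1/(3*(x + 1)) - 1/(45*(x - 1)).
Integrate each term: A/(x−a) contributes A·log|x−a|.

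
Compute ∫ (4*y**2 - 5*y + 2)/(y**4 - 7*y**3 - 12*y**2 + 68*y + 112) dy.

163*log(y - 7)/243 - 23*log(y - 4)/54 - 119*log(y + 2)/486 - 14/(27*y + 54) + C

Factor the denominator: (y - 7)*(y - 4)*(y + 2)**2.
Partial-fraction decomposition: -119/(486*(y + 2)) + 14/(27*(y + 2)**2) - 23/(54*(y - 4)) + 163/(243*(y - 7)).
Integrate each term; A/(y−a) gives A·log|y−a|; A/(y−a)² gives −A/(y−a).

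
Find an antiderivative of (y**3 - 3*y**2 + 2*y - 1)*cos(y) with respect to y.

Use integration by parts with u = y**3 - 3*y**2 + 2*y - 1, dv = cos(y) dy, so v = sin(y).
Apply parts 3 times (tabular method): alternate signs, differentiate u down to 0, integrate dv up.

y**3*sin(y) - 3*y**2*sin(y) + 3*y**2*cos(y) - 4*y*sin(y) - 6*y*cos(y) + 5*sin(y) - 4*cos(y) + C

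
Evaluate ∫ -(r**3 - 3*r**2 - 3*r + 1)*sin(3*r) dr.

r**3*cos(3*r)/3 - r**2*sin(3*r)/3 - r**2*cos(3*r) + 2*r*sin(3*r)/3 - 11*r*cos(3*r)/9 + 11*sin(3*r)/27 + 5*cos(3*r)/9 + C

Use integration by parts with u = r**3 - 3*r**2 - 3*r + 1, dv = -sin(3*r) dr, so v = cos(3*r)/3.
Apply parts 3 times (tabular method): alternate signs, differentiate u down to 0, integrate dv up.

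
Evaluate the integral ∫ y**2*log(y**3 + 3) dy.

y**3*log(y**3 + 3)/3 - y**3/3 + log(y**3 + 3) + C

Let u = y**3 + 3, so du = (3*y**2) dy.
The integral becomes (1/3)·∫ log(u) du; integrate by parts with u′=log(u), dv′=du.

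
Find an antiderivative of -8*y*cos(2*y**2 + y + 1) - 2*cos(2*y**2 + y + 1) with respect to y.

Let u = 2*y**2 + y + 1, so du = (4*y + 1) dy.
Rewriting, the integral becomes -2·∫ cos(u) du = -2·sin(u).
Substituting back, u = 2*y**2 + y + 1.

-2*sin(2*y**2 + y + 1) + C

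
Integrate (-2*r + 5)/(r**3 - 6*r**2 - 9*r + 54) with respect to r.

Factor the denominator: (r - 6)*(r - 3)*(r + 3).
Partial-fraction decomposition: 11/(54*(r + 3)) + 1/(18*(r - 3)) - 7/(27*(r - 6)).
Integrate each term: A/(r−a) contributes A·log|r−a|.

-7*log(r - 6)/27 + log(r - 3)/18 + 11*log(r + 3)/54 + C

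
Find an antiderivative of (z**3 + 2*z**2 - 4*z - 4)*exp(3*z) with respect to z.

(9*z**3 + 9*z**2 - 42*z - 22)*exp(3*z)/27 + C

Use integration by parts with u = z**3 + 2*z**2 - 4*z - 4, dv = exp(3*z) dz, so v = exp(3*z)/3.
Apply parts 3 times (tabular method): alternate signs, differentiate u down to 0, integrate dv up.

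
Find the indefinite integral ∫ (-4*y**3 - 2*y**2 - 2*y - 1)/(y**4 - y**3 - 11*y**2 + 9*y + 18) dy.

-133*log(y - 3)/24 + 3*log(y - 2) + log(y + 1)/8 - 19*log(y + 3)/12 + C

Factor the denominator: (y - 3)*(y - 2)*(y + 1)*(y + 3).
Partial-fraction decomposition: -19/(12*(y + 3)) + 1/(8*(y + 1)) + 3/(y - 2) - 133/(24*(y - 3)).
Integrate each term: A/(y−a) contributes A·log|y−a|.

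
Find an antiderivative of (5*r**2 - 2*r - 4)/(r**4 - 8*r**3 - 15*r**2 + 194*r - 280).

227*log(r - 7)/180 - 34*log(r - 4)/27 + 6*log(r - 2)/35 - 131*log(r + 5)/756 + C

Factor the denominator: (r - 7)*(r - 4)*(r - 2)*(r + 5).
Partial-fraction decomposition: -131/(756*(r + 5)) + 6/(35*(r - 2)) - 34/(27*(r - 4)) + 227/(180*(r - 7)).
Integrate each term: A/(r−a) contributes A·log|r−a|.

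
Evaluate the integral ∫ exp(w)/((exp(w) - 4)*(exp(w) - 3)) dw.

log(exp(w) - 4) - log(exp(w) - 3) + C

Let u = e^w, du = e^w dw.
The integral becomes ∫ du/((u-4)(u-3)); decompose into partial fractions.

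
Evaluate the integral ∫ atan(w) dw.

w*atan(w) - log(w**2 + 1)/2 + C

Use integration by parts with u = arctan(w), dv = dw.
Then du = 1/(w**2 + 1) dw.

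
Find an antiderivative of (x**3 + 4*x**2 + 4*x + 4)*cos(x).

x**3*sin(x) + 4*x**2*sin(x) + 3*x**2*cos(x) - 2*x*sin(x) + 8*x*cos(x) - 4*sin(x) - 2*cos(x) + C

Use integration by parts with u = x**3 + 4*x**2 + 4*x + 4, dv = cos(x) dx, so v = sin(x).
Apply parts 3 times (tabular method): alternate signs, differentiate u down to 0, integrate dv up.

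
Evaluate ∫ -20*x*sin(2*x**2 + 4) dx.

Let u = 2*x**2 + 4, so du = (4*x) dx.
Rewriting, the integral becomes -5·∫ sin(u) du = -5·-cos(u).
Substituting back, u = 2*x**2 + 4.

5*cos(2*x**2 + 4) + C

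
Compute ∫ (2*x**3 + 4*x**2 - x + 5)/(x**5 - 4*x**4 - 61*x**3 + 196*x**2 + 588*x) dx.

5*log(x)/588 + 440*log(x - 7)/441 - 575*log(x - 6)/624 - 7*log(x + 2)/720 - 239*log(x + 7)/3185 + C

Factor the denominator: x*(x - 7)*(x - 6)*(x + 2)*(x + 7).
Partial-fraction decomposition: -239/(3185*(x + 7)) - 7/(720*(x + 2)) - 575/(624*(x - 6)) + 440/(441*(x - 7)) + 5/(588*x).
Integrate each term: A/(x−a) contributes A·log|x−a|.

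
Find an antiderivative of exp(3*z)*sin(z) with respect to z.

Let I denote the integral. Integrate by parts with u = sin(z), dv = exp(3*z) dz, so v = exp(3*z)/3: I = exp(3*z)*sin(z)/3 − (1/3)·∫ exp(3*z)*cos(z) dz.
Apply parts again with u = cos(z), dv = exp(3*z) dz: ∫ exp(3*z)*cos(z) dz = exp(3*z)*cos(z)/3 + (1/3)·I. Substituting back brings back I: I = exp(3*z)*sin(z)/3 - exp(3*z)*cos(z)/9 − (1/9)·I.
Solving for I: (1 + 1/9)·I equals the remaining terms, so I = (9/10)·(exp(3*z)*sin(z)/3 - exp(3*z)*cos(z)/9).

3*exp(3*z)*sin(z)/10 - exp(3*z)*cos(z)/10 + C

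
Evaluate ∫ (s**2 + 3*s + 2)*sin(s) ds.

-s**2*cos(s) + 2*s*sin(s) - 3*s*cos(s) + 3*sin(s) + C

Use integration by parts with u = s**2 + 3*s + 2, dv = sin(s) ds, so v = -cos(s).
Apply parts 2 times (tabular method): alternate signs, differentiate u down to 0, integrate dv up.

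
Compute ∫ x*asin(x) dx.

Use integration by parts with u = arcsin(x), dv = x dx.
Then du = 1/sqrt(-x**2 + 1) dx.

x**2*asin(x)/2 + x*sqrt(-x**2 + 1)/4 - asin(x)/4 + C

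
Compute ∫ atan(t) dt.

t*atan(t) - log(t**2 + 1)/2 + C

Use integration by parts with u = arctan(t), dv = dt.
Then du = 1/(t**2 + 1) dt.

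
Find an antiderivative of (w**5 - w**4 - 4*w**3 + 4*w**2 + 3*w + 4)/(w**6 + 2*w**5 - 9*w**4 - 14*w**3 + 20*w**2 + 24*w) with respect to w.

log(w)/6 + 37*log(w - 2)/720 - 7*log(w + 1)/18 - log(w + 2)/16 + 37*log(w + 3)/30 - 1/(12*w - 24) + C

Factor the denominator: w*(w - 2)**2*(w + 1)*(w + 2)*(w + 3).
Partial-fraction decomposition: 37/(30*(w + 3)) - 1/(16*(w + 2)) - 7/(18*(w + 1)) + 37/(720*(w - 2)) + 1/(12*(w - 2)**2) + 1/(6*w).
Integrate each term; A/(w−a) gives A·log|w−a|; A/(w−a)² gives −A/(w−a).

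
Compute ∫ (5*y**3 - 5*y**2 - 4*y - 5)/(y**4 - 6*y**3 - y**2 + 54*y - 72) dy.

Factor the denominator: (y - 4)*(y - 3)*(y - 2)*(y + 3).
Partial-fraction decomposition: 173/(210*(y + 3)) + 7/(10*(y - 2)) - 73/(6*(y - 3)) + 219/(14*(y - 4)).
Integrate each term: A/(y−a) contributes A·log|y−a|.

219*log(y - 4)/14 - 73*log(y - 3)/6 + 7*log(y - 2)/10 + 173*log(y + 3)/210 + C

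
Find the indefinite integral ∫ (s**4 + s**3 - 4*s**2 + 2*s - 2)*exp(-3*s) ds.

(-27*s**4 - 63*s**3 + 45*s**2 - 24*s + 46)*exp(-3*s)/81 + C

Use integration by parts with u = s**4 + s**3 - 4*s**2 + 2*s - 2, dv = exp(-3*s) ds, so v = -exp(-3*s)/3.
Apply parts 4 times (tabular method): alternate signs, differentiate u down to 0, integrate dv up.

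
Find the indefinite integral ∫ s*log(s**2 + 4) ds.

s**2*log(s**2 + 4)/2 - s**2/2 + 2*log(s**2 + 4) + C

Let u = s**2 + 4, so du = (2*s) ds.
The integral becomes (1/2)·∫ log(u) du; integrate by parts with u′=log(u), dv′=du.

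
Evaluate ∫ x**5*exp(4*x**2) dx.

(8*x**4 - 4*x**2 + 1)*exp(4*x**2)/64 + C

Let u = x², du = 2x dx; rewrite as (1/2)∫ u^2·exp(4u) du.
Now integrate by parts 2 times.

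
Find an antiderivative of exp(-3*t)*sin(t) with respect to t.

-3*exp(-3*t)*sin(t)/10 - exp(-3*t)*cos(t)/10 + C

Let I denote the integral. Integrate by parts with u = sin(t), dv = exp(-3*t) dt, so v = -exp(-3*t)/3: I = -exp(-3*t)*sin(t)/3 + (1/3)·∫ exp(-3*t)*cos(t) dt.
Apply parts again with u = cos(t), dv = exp(-3*t) dt: ∫ exp(-3*t)*cos(t) dt = -exp(-3*t)*cos(t)/3 − (1/3)·I. Substituting back brings back I: I = -exp(-3*t)*sin(t)/3 - exp(-3*t)*cos(t)/9 − (1/9)·I.
Solving for I: (1 + 1/9)·I equals the remaining terms, so I = (9/10)·(-exp(-3*t)*sin(t)/3 - exp(-3*t)*cos(t)/9).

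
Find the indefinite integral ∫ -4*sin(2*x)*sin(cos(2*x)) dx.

Let u = cos(2*x), so du = (-2*sin(2*x)) dx.
Rewriting, the integral becomes 2·∫ sin(u) du = 2·-cos(u).
Substituting back, u = cos(2*x).

-2*cos(cos(2*x)) + C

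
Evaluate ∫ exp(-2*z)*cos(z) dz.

Let I denote the integral. Integrate by parts with u = cos(z), dv = exp(-2*z) dz, so v = -exp(-2*z)/2: I = -exp(-2*z)*cos(z)/2 − (1/2)·∫ exp(-2*z)*sin(z) dz.
Apply parts again with u = sin(z), dv = exp(-2*z) dz: ∫ exp(-2*z)*sin(z) dz = -exp(-2*z)*sin(z)/2 + (1/2)·I. Substituting back brings back I: I = exp(-2*z)*sin(z)/4 - exp(-2*z)*cos(z)/2 − (1/4)·I.
Solving for I: (1 + 1/4)·I equals the remaining terms, so I = (4/5)·(exp(-2*z)*sin(z)/4 - exp(-2*z)*cos(z)/2).

exp(-2*z)*sin(z)/5 - 2*exp(-2*z)*cos(z)/5 + C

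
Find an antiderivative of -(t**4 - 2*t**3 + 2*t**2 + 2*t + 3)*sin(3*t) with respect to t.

Use integration by parts with u = t**4 - 2*t**3 + 2*t**2 + 2*t + 3, dv = -sin(3*t) dt, so v = cos(3*t)/3.
Apply parts 4 times (tabular method): alternate signs, differentiate u down to 0, integrate dv up.

t**4*cos(3*t)/3 - 4*t**3*sin(3*t)/9 - 2*t**3*cos(3*t)/3 + 2*t**2*sin(3*t)/3 + 2*t**2*cos(3*t)/9 - 4*t*sin(3*t)/27 + 10*t*cos(3*t)/9 - 10*sin(3*t)/27 + 77*cos(3*t)/81 + C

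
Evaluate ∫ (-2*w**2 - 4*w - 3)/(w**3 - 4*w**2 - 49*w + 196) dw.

-43*log(w - 7)/14 + 17*log(w - 4)/11 - 73*log(w + 7)/154 + C

Factor the denominator: (w - 7)*(w - 4)*(w + 7).
Partial-fraction decomposition: -73/(154*(w + 7)) + 17/(11*(w - 4)) - 43/(14*(w - 7)).
Integrate each term: A/(w−a) contributes A·log|w−a|.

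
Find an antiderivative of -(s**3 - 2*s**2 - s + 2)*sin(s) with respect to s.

Use integration by parts with u = s**3 - 2*s**2 - s + 2, dv = -sin(s) ds, so v = cos(s).
Apply parts 3 times (tabular method): alternate signs, differentiate u down to 0, integrate dv up.

s**3*cos(s) - 3*s**2*sin(s) - 2*s**2*cos(s) + 4*s*sin(s) - 7*s*cos(s) + 7*sin(s) + 6*cos(s) + C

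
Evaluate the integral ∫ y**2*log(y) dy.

y**3*log(y)/3 - y**3/9 + C

Use integration by parts with u = log(y), dv = y**2 dy.
Then du = 1/y dy and v = y**3/3.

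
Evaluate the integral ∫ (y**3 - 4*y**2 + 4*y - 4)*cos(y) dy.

Use integration by parts with u = y**3 - 4*y**2 + 4*y - 4, dv = cos(y) dy, so v = sin(y).
Apply parts 3 times (tabular method): alternate signs, differentiate u down to 0, integrate dv up.

y**3*sin(y) - 4*y**2*sin(y) + 3*y**2*cos(y) - 2*y*sin(y) - 8*y*cos(y) + 4*sin(y) - 2*cos(y) + C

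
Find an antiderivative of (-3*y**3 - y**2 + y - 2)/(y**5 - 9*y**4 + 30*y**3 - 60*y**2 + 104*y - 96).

Factor the denominator: (y - 4)*(y - 3)*(y - 2)*(y**2 + 4).
Partial-fraction decomposition: (7*y + 73)/(130*(y**2 + 4)) - 7/(4*(y - 2)) + 89/(13*(y - 3)) - 103/(20*(y - 4)).
Integrate each term; A/(y−a) gives A·log|y−a|; the (By+D)/(y²+p²) term gives a log and an atan.

-103*log(y - 4)/20 + 89*log(y - 3)/13 - 7*log(y - 2)/4 + 7*log(y**2 + 4)/260 + 73*atan(y/2)/260 + C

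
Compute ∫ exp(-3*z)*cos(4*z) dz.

4*exp(-3*z)*sin(4*z)/25 - 3*exp(-3*z)*cos(4*z)/25 + C

Let I denote the integral. Integrate by parts with u = cos(4*z), dv = exp(-3*z) dz, so v = -exp(-3*z)/3: I = -exp(-3*z)*cos(4*z)/3 − (4/3)·∫ exp(-3*z)*sin(4*z) dz.
Apply parts again with u = sin(4*z), dv = exp(-3*z) dz: ∫ exp(-3*z)*sin(4*z) dz = -exp(-3*z)*sin(4*z)/3 + (4/3)·I. Substituting back brings back I: I = 4*exp(-3*z)*sin(4*z)/9 - exp(-3*z)*cos(4*z)/3 − (16/9)·I.
Solving for I: (1 + 16/9)·I equals the remaining terms, so I = (9/25)·(4*exp(-3*z)*sin(4*z)/9 - exp(-3*z)*cos(4*z)/3).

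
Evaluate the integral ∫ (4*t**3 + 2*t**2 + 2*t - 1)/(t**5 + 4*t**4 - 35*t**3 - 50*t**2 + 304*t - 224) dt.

Factor the denominator: (t - 4)*(t - 2)*(t - 1)*(t + 4)*(t + 7).
Partial-fraction decomposition: -1289/(2376*(t + 7)) + 233/(720*(t + 4)) + 7/(120*(t - 1)) - 43/(108*(t - 2)) + 295/(528*(t - 4)).
Integrate each term: A/(t−a) contributes A·log|t−a|.

295*log(t - 4)/528 - 43*log(t - 2)/108 + 7*log(t - 1)/120 + 233*log(t + 4)/720 - 1289*log(t + 7)/2376 + C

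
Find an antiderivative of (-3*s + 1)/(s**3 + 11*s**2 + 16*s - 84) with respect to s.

Factor the denominator: (s - 2)*(s + 6)*(s + 7).
Partial-fraction decomposition: 22/(9*(s + 7)) - 19/(8*(s + 6)) - 5/(72*(s - 2)).
Integrate each term: A/(s−a) contributes A·log|s−a|.

-5*log(s - 2)/72 - 19*log(s + 6)/8 + 22*log(s + 7)/9 + C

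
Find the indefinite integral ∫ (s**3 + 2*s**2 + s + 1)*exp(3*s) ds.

(9*s**3 + 9*s**2 + 3*s + 8)*exp(3*s)/27 + C

Use integration by parts with u = s**3 + 2*s**2 + s + 1, dv = exp(3*s) ds, so v = exp(3*s)/3.
Apply parts 3 times (tabular method): alternate signs, differentiate u down to 0, integrate dv up.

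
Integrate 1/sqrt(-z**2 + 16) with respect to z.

asin(z/4) + C

Substitute z = 4·sin(θ), so dz = 4·cos(θ) dθ and the radical becomes sqrt(-z**2 + 16) = 4·cos(θ) by the Pythagorean identity.
Integrate the resulting trig expression in θ, then back-substitute θ = asin(z/4), sin(θ) = z/4, cos(θ) = sqrt(-z**2 + 16)/4 (absorbing any constant into C).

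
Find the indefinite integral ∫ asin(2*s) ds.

s*asin(2*s) + sqrt(-4*s**2 + 1)/2 + C

Use integration by parts with u = arcsin(2*s), dv = ds.
Then du = 2/sqrt(-4*s**2 + 1) ds.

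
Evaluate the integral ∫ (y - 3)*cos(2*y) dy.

Use integration by parts with u = y - 3, dv = cos(2*y) dy, so v = sin(2*y)/2.
Apply parts 1 times (tabular method): alternate signs, differentiate u down to 0, integrate dv up.

y*sin(2*y)/2 - 3*sin(2*y)/2 + cos(2*y)/4 + C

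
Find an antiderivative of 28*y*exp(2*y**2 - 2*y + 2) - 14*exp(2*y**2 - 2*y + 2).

7*exp(2*y**2 - 2*y + 2) + C

Let u = 2*y**2 - 2*y + 2, so du = (4*y - 2) dy.
Rewriting, the integral becomes 7·∫ e^u du = 7·e^u.
Substituting back, u = 2*y**2 - 2*y + 2.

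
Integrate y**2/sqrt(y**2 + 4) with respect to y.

Substitute y = 2·tan(θ), so dy = 2·sec(θ)^2 dθ and the radical becomes sqrt(y**2 + 4) = 2·sec(θ) by the Pythagorean identity.
Integrate the resulting trig expression in θ, then back-substitute tan(θ) = y/2, sec(θ) = sqrt(y**2 + 4)/2 (absorbing any constant into C).

y*sqrt(y**2 + 4)/2 - 2*log(y + sqrt(y**2 + 4)) + C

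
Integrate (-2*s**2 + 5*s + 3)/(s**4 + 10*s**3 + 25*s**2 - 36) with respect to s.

log(s - 1)/14 + 5*log(s + 2)/4 - 5*log(s + 3)/2 + 33*log(s + 6)/28 + C

Factor the denominator: (s - 1)*(s + 2)*(s + 3)*(s + 6).
Partial-fraction decomposition: 33/(28*(s + 6)) - 5/(2*(s + 3)) + 5/(4*(s + 2)) + 1/(14*(s - 1)).
Integrate each term: A/(s−a) contributes A·log|s−a|.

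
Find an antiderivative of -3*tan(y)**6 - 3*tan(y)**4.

Let u = tan(y), so du = (tan(y)**2 + 1) dy.
Rewriting, the integral becomes -3·∫ u^4 du = -3·u^5/5.
Substituting back, u = tan(y).

-3*tan(y)**5/5 + C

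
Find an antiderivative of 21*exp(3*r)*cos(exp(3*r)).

7*sin(exp(3*r)) + C

Let u = exp(3*r), so du = (3*exp(3*r)) dr.
Rewriting, the integral becomes 7·∫ cos(u) du = 7·sin(u).
Substituting back, u = exp(3*r).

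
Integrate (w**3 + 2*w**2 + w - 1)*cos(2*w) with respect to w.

w**3*sin(2*w)/2 + w**2*sin(2*w) + 3*w**2*cos(2*w)/4 - w*sin(2*w)/4 + w*cos(2*w) - sin(2*w) - cos(2*w)/8 + C

Use integration by parts with u = w**3 + 2*w**2 + w - 1, dv = cos(2*w) dw, so v = sin(2*w)/2.
Apply parts 3 times (tabular method): alternate signs, differentiate u down to 0, integrate dv up.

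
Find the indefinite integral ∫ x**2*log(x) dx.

Use integration by parts with u = log(x), dv = x**2 dx.
Then du = 1/x dx and v = x**3/3.

x**3*log(x)/3 - x**3/9 + C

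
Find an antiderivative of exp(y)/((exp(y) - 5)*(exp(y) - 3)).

Let u = e^y, du = e^y dy.
The integral becomes ∫ du/((u-5)(u-3)); decompose into partial fractions.

log(exp(y) - 5)/2 - log(exp(y) - 3)/2 + C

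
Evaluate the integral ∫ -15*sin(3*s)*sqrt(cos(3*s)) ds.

10*cos(3*s)**(3/2)/3 + C

Let u = cos(3*s), so du = (-3*sin(3*s)) ds.
Rewriting, the integral becomes 5·∫ √u du = 5·(2/3)u^(3/2).
Substituting back, u = cos(3*s).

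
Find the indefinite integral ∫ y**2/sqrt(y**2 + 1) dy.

y*sqrt(y**2 + 1)/2 - log(y + sqrt(y**2 + 1))/2 + C

Substitute y = tan(θ), so dy = sec(θ)^2 dθ and the radical becomes sqrt(y**2 + 1) = sec(θ) by the Pythagorean identity.
Integrate the resulting trig expression in θ, then back-substitute tan(θ) = y, sec(θ) = sqrt(y**2 + 1) (absorbing any constant into C).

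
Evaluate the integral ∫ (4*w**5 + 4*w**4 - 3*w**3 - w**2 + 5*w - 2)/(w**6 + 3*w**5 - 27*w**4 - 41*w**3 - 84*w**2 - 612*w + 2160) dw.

Factor the denominator: (w - 5)*(w - 2)*(w + 4)*(w + 6)*(w**2 + 9).
Partial-fraction decomposition: (52213*w - 18177)/(99450*(w**2 + 9)) + 1267/(396*(w + 6)) - 1459/(1350*(w + 4)) - 43/(468*(w - 2)) + 14623/(10098*(w - 5)).
Integrate each term; A/(w−a) gives A·log|w−a|; the (Bw+D)/(w²+p²) term gives a log and an atan.

14623*log(w - 5)/10098 - 43*log(w - 2)/468 - 1459*log(w + 4)/1350 + 1267*log(w + 6)/396 + 52213*log(w**2 + 9)/198900 - 6059*atan(w/3)/99450 + C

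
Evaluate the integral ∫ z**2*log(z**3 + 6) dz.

Let u = z**3 + 6, so du = (3*z**2) dz.
The integral becomes (1/3)·∫ log(u) du; integrate by parts with u′=log(u), dv′=du.

z**3*log(z**3 + 6)/3 - z**3/3 + 2*log(z**3 + 6) + C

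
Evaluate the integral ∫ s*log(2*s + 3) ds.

Use integration by parts with u = log(2*s + 3), dv = s ds.
Then du = 2/(2*s + 3) ds and v = s**2/2.

s**2*log(2*s + 3)/2 - s**2/4 + 3*s/4 - 9*log(2*s + 3)/8 + C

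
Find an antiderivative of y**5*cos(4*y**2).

y**4*sin(4*y**2)/8 + y**2*cos(4*y**2)/16 - sin(4*y**2)/64 + C

Let u = y², du = 2y dy; rewrite as (1/2)∫ u^2·cos(4u) du.
Now integrate by parts 2 times.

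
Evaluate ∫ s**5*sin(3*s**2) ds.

Let u = s², du = 2s ds; rewrite as (1/2)∫ u^2·sin(3u) du.
Now integrate by parts 2 times.

-s**4*cos(3*s**2)/6 + s**2*sin(3*s**2)/9 + cos(3*s**2)/27 + C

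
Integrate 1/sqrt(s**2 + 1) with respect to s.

Substitute s = tan(θ), so ds = sec(θ)^2 dθ and the radical becomes sqrt(s**2 + 1) = sec(θ) by the Pythagorean identity.
Integrate the resulting trig expression in θ, then back-substitute tan(θ) = s, sec(θ) = sqrt(s**2 + 1) (absorbing any constant into C).

log(s + sqrt(s**2 + 1)) + C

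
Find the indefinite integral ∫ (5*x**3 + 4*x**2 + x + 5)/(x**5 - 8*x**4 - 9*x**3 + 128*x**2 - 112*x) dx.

-5*log(x)/112 + 641*log(x - 7)/462 - 131*log(x - 4)/96 + log(x - 1)/6 - 51*log(x + 4)/352 + C

Factor the denominator: x*(x - 7)*(x - 4)*(x - 1)*(x + 4).
Partial-fraction decomposition: -51/(352*(x + 4)) + 1/(6*(x - 1)) - 131/(96*(x - 4)) + 641/(462*(x - 7)) - 5/(112*x).
Integrate each term: A/(x−a) contributes A·log|x−a|.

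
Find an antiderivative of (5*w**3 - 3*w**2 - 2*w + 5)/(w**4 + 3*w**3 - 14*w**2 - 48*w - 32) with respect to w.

Factor the denominator: (w - 4)*(w + 1)*(w + 2)*(w + 4).
Partial-fraction decomposition: 355/(48*(w + 4)) - 43/(12*(w + 2)) + 1/(15*(w + 1)) + 269/(240*(w - 4)).
Integrate each term: A/(w−a) contributes A·log|w−a|.

269*log(w - 4)/240 + log(w + 1)/15 - 43*log(w + 2)/12 + 355*log(w + 4)/48 + C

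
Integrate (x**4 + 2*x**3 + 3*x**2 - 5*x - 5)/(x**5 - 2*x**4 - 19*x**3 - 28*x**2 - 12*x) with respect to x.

Factor the denominator: x*(x - 6)*(x + 1)**2*(x + 2).
Partial-fraction decomposition: 17/(16*(x + 2)) - 61/(49*(x + 1)) + 2/(7*(x + 1)**2) + 1801/(2352*(x - 6)) + 5/(12*x).
Integrate each term; A/(x−a) gives A·log|x−a|; A/(x−a)² gives −A/(x−a).

5*log(x)/12 + 1801*log(x - 6)/2352 - 61*log(x + 1)/49 + 17*log(x + 2)/16 - 2/(7*x + 7) + C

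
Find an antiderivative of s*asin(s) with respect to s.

s**2*asin(s)/2 + s*sqrt(-s**2 + 1)/4 - asin(s)/4 + C

Use integration by parts with u = arcsin(s), dv = s ds.
Then du = 1/sqrt(-s**2 + 1) ds.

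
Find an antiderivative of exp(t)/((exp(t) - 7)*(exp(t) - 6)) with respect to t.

log(exp(t) - 7) - log(exp(t) - 6) + C

Let u = e^t, du = e^t dt.
The integral becomes ∫ du/((u-7)(u-6)); decompose into partial fractions.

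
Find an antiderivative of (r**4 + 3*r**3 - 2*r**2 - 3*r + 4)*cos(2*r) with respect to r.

r**4*sin(2*r)/2 + 3*r**3*sin(2*r)/2 + r**3*cos(2*r) - 5*r**2*sin(2*r)/2 + 9*r**2*cos(2*r)/4 - 15*r*sin(2*r)/4 - 5*r*cos(2*r)/2 + 13*sin(2*r)/4 - 15*cos(2*r)/8 + C

Use integration by parts with u = r**4 + 3*r**3 - 2*r**2 - 3*r + 4, dv = cos(2*r) dr, so v = sin(2*r)/2.
Apply parts 4 times (tabular method): alternate signs, differentiate u down to 0, integrate dv up.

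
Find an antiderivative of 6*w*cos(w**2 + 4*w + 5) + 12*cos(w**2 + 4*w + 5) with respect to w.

Let u = w**2 + 4*w + 5, so du = (2*w + 4) dw.
Rewriting, the integral becomes 3·∫ cos(u) du = 3·sin(u).
Substituting back, u = w**2 + 4*w + 5.

3*sin(w**2 + 4*w + 5) + C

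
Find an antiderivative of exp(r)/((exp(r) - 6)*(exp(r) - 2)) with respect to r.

Let u = e^r, du = e^r dr.
The integral becomes ∫ du/((u-2)(u-6)); decompose into partial fractions.

log(exp(r) - 6)/4 - log(exp(r) - 2)/4 + C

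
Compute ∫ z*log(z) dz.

z**2*log(z)/2 - z**2/4 + C

Use integration by parts with u = log(z), dv = z dz.
Then du = 1/z dz and v = z**2/2.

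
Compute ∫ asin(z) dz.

Use integration by parts with u = arcsin(z), dv = dz.
Then du = 1/sqrt(-z**2 + 1) dz.

z*asin(z) + sqrt(-z**2 + 1) + C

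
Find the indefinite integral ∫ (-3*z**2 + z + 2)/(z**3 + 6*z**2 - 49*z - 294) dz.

Factor the denominator: (z - 7)*(z + 6)*(z + 7).
Partial-fraction decomposition: -76/(7*(z + 7)) + 112/(13*(z + 6)) - 69/(91*(z - 7)).
Integrate each term: A/(z−a) contributes A·log|z−a|.

-69*log(z - 7)/91 + 112*log(z + 6)/13 - 76*log(z + 7)/7 + C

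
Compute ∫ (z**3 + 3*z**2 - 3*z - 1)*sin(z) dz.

-z**3*cos(z) + 3*z**2*sin(z) - 3*z**2*cos(z) + 6*z*sin(z) + 9*z*cos(z) - 9*sin(z) + 7*cos(z) + C

Use integration by parts with u = z**3 + 3*z**2 - 3*z - 1, dv = sin(z) dz, so v = -cos(z).
Apply parts 3 times (tabular method): alternate signs, differentiate u down to 0, integrate dv up.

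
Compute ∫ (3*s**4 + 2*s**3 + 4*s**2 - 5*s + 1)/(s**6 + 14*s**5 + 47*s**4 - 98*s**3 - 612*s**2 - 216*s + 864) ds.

Factor the denominator: (s - 3)*(s - 1)*(s + 2)*(s + 4)*(s + 6)**2.
Partial-fraction decomposition: 306535/(127008*(s + 6)) + 3631/(504*(s + 6)**2) - 145/(56*(s + 4)) + 59/(480*(s + 2)) - 1/(294*(s - 1)) + 319/(5670*(s - 3)).
Integrate each term; A/(s−a) gives A·log|s−a|; A/(s−a)² gives −A/(s−a).

319*log(s - 3)/5670 - log(s - 1)/294 + 59*log(s + 2)/480 - 145*log(s + 4)/56 + 306535*log(s + 6)/127008 - 3631/(504*s + 3024) + C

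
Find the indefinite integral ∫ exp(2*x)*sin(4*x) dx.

Let I denote the integral. Integrate by parts with u = sin(4*x), dv = exp(2*x) dx, so v = exp(2*x)/2: I = exp(2*x)*sin(4*x)/2 − 2·∫ exp(2*x)*cos(4*x) dx.
Apply parts again with u = cos(4*x), dv = exp(2*x) dx: ∫ exp(2*x)*cos(4*x) dx = exp(2*x)*cos(4*x)/2 + 2·I. Substituting back brings back I: I = exp(2*x)*sin(4*x)/2 - exp(2*x)*cos(4*x) − 4·I.
Solving for I: (1 + 4)·I equals the remaining terms, so I = (1/5)·(exp(2*x)*sin(4*x)/2 - exp(2*x)*cos(4*x)).

exp(2*x)*sin(4*x)/10 - exp(2*x)*cos(4*x)/5 + C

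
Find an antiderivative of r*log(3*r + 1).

r**2*log(3*r + 1)/2 - r**2/4 + r/6 - log(3*r + 1)/18 + C

Use integration by parts with u = log(3*r + 1), dv = r dr.
Then du = 3/(3*r + 1) dr and v = r**2/2.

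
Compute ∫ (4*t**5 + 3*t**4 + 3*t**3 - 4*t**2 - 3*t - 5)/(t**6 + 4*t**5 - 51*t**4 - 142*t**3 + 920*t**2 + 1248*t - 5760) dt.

-46811*log(t - 4)/51840 + 89*log(t - 3)/36 + 511*log(t + 4)/128 - 5545*log(t + 5)/324 + 5599*log(t + 6)/360 - 995/(144*t - 576) + C

Factor the denominator: (t - 4)**2*(t - 3)*(t + 4)*(t + 5)*(t + 6).
Partial-fraction decomposition: 5599/(360*(t + 6)) - 5545/(324*(t + 5)) + 511/(128*(t + 4)) + 89/(36*(t - 3)) - 46811/(51840*(t - 4)) + 995/(144*(t - 4)**2).
Integrate each term; A/(t−a) gives A·log|t−a|; A/(t−a)² gives −A/(t−a).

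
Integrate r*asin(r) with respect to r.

Use integration by parts with u = arcsin(r), dv = r dr.
Then du = 1/sqrt(-r**2 + 1) dr.

r**2*asin(r)/2 + r*sqrt(-r**2 + 1)/4 - asin(r)/4 + C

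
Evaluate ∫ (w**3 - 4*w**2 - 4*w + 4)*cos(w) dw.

Use integration by parts with u = w**3 - 4*w**2 - 4*w + 4, dv = cos(w) dw, so v = sin(w).
Apply parts 3 times (tabular method): alternate signs, differentiate u down to 0, integrate dv up.

w**3*sin(w) - 4*w**2*sin(w) + 3*w**2*cos(w) - 10*w*sin(w) - 8*w*cos(w) + 12*sin(w) - 10*cos(w) + C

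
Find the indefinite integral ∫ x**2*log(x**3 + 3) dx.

x**3*log(x**3 + 3)/3 - x**3/3 + log(x**3 + 3) + C

Let u = x**3 + 3, so du = (3*x**2) dx.
The integral becomes (1/3)·∫ log(u) du; integrate by parts with u′=log(u), dv′=du.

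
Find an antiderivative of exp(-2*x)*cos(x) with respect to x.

Let I denote the integral. Integrate by parts with u = cos(x), dv = exp(-2*x) dx, so v = -exp(-2*x)/2: I = -exp(-2*x)*cos(x)/2 − (1/2)·∫ exp(-2*x)*sin(x) dx.
Apply parts again with u = sin(x), dv = exp(-2*x) dx: ∫ exp(-2*x)*sin(x) dx = -exp(-2*x)*sin(x)/2 + (1/2)·I. Substituting back brings back I: I = exp(-2*x)*sin(x)/4 - exp(-2*x)*cos(x)/2 − (1/4)·I.
Solving for I: (1 + 1/4)·I equals the remaining terms, so I = (4/5)·(exp(-2*x)*sin(x)/4 - exp(-2*x)*cos(x)/2).

exp(-2*x)*sin(x)/5 - 2*exp(-2*x)*cos(x)/5 + C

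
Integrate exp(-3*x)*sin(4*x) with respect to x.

Let I denote the integral. Integrate by parts with u = sin(4*x), dv = exp(-3*x) dx, so v = -exp(-3*x)/3: I = -exp(-3*x)*sin(4*x)/3 + (4/3)·∫ exp(-3*x)*cos(4*x) dx.
Apply parts again with u = cos(4*x), dv = exp(-3*x) dx: ∫ exp(-3*x)*cos(4*x) dx = -exp(-3*x)*cos(4*x)/3 − (4/3)·I. Substituting back brings back I: I = -exp(-3*x)*sin(4*x)/3 - 4*exp(-3*x)*cos(4*x)/9 − (16/9)·I.
Solving for I: (1 + 16/9)·I equals the remaining terms, so I = (9/25)·(-exp(-3*x)*sin(4*x)/3 - 4*exp(-3*x)*cos(4*x)/9).

-3*exp(-3*x)*sin(4*x)/25 - 4*exp(-3*x)*cos(4*x)/25 + C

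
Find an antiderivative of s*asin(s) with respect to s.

Use integration by parts with u = arcsin(s), dv = s ds.
Then du = 1/sqrt(-s**2 + 1) ds.

s**2*asin(s)/2 + s*sqrt(-s**2 + 1)/4 - asin(s)/4 + C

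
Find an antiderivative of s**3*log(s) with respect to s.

s**4*log(s)/4 - s**4/16 + C

Use integration by parts with u = log(s), dv = s**3 ds.
Then du = 1/s ds and v = s**4/4.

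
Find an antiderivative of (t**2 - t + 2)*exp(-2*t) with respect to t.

Use integration by parts with u = t**2 - t + 2, dv = exp(-2*t) dt, so v = -exp(-2*t)/2.
Apply parts 2 times (tabular method): alternate signs, differentiate u down to 0, integrate dv up.

(-t**2 - 2)*exp(-2*t)/2 + C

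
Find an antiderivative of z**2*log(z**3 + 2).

Let u = z**3 + 2, so du = (3*z**2) dz.
The integral becomes (1/3)·∫ log(u) du; integrate by parts with u′=log(u), dv′=du.

z**3*log(z**3 + 2)/3 - z**3/3 + 2*log(z**3 + 2)/3 + C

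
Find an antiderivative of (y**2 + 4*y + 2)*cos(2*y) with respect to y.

Use integration by parts with u = y**2 + 4*y + 2, dv = cos(2*y) dy, so v = sin(2*y)/2.
Apply parts 2 times (tabular method): alternate signs, differentiate u down to 0, integrate dv up.

y**2*sin(2*y)/2 + 2*y*sin(2*y) + y*cos(2*y)/2 + 3*sin(2*y)/4 + cos(2*y) + C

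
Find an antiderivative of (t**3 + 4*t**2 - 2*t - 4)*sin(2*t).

Use integration by parts with u = t**3 + 4*t**2 - 2*t - 4, dv = sin(2*t) dt, so v = -cos(2*t)/2.
Apply parts 3 times (tabular method): alternate signs, differentiate u down to 0, integrate dv up.

-t**3*cos(2*t)/2 + 3*t**2*sin(2*t)/4 - 2*t**2*cos(2*t) + 2*t*sin(2*t) + 7*t*cos(2*t)/4 - 7*sin(2*t)/8 + 3*cos(2*t) + C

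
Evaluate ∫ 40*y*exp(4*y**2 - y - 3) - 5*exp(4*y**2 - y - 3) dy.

5*exp(4*y**2 - y - 3) + C

Let u = 4*y**2 - y - 3, so du = (8*y - 1) dy.
Rewriting, the integral becomes 5·∫ e^u du = 5·e^u.
Substituting back, u = 4*y**2 - y - 3.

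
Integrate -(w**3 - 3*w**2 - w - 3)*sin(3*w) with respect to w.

Use integration by parts with u = w**3 - 3*w**2 - w - 3, dv = -sin(3*w) dw, so v = cos(3*w)/3.
Apply parts 3 times (tabular method): alternate signs, differentiate u down to 0, integrate dv up.

w**3*cos(3*w)/3 - w**2*sin(3*w)/3 - w**2*cos(3*w) + 2*w*sin(3*w)/3 - 5*w*cos(3*w)/9 + 5*sin(3*w)/27 - 7*cos(3*w)/9 + C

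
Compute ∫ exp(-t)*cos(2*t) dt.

2*exp(-t)*sin(2*t)/5 - exp(-t)*cos(2*t)/5 + C

Let I denote the integral. Integrate by parts with u = cos(2*t), dv = exp(-t) dt, so v = -exp(-t): I = -exp(-t)*cos(2*t) − 2·∫ exp(-t)*sin(2*t) dt.
Apply parts again with u = sin(2*t), dv = exp(-t) dt: ∫ exp(-t)*sin(2*t) dt = -exp(-t)*sin(2*t) + 2·I. Substituting back brings back I: I = 2*exp(-t)*sin(2*t) - exp(-t)*cos(2*t) − 4·I.
Solving for I: (1 + 4)·I equals the remaining terms, so I = (1/5)·(2*exp(-t)*sin(2*t) - exp(-t)*cos(2*t)).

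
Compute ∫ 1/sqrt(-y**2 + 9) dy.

Substitute y = 3·sin(θ), so dy = 3·cos(θ) dθ and the radical becomes sqrt(-y**2 + 9) = 3·cos(θ) by the Pythagorean identity.
Integrate the resulting trig expression in θ, then back-substitute θ = asin(y/3), sin(θ) = y/3, cos(θ) = sqrt(-y**2 + 9)/3 (absorbing any constant into C).

asin(y/3) + C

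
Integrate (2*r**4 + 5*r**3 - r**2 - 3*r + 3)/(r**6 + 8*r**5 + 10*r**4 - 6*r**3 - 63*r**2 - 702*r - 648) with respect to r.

Factor the denominator: (r - 3)*(r + 1)*(r + 4)*(r + 6)*(r**2 + 9).
Partial-fraction decomposition: (29*r + 72)/(225*(r**2 + 9)) - 499/(1350*(r + 6)) + 191/(1050*(r + 4)) - 1/(300*(r + 1)) + 47/(756*(r - 3)).
Integrate each term; A/(r−a) gives A·log|r−a|; the (Br+D)/(r²+p²) term gives a log and an atan.

47*log(r - 3)/756 - log(r + 1)/300 + 191*log(r + 4)/1050 - 499*log(r + 6)/1350 + 29*log(r**2 + 9)/450 + 8*atan(r/3)/75 + C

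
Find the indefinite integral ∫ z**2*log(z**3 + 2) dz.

z**3*log(z**3 + 2)/3 - z**3/3 + 2*log(z**3 + 2)/3 + C

Let u = z**3 + 2, so du = (3*z**2) dz.
The integral becomes (1/3)·∫ log(u) du; integrate by parts with u′=log(u), dv′=du.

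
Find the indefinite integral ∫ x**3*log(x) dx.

Use integration by parts with u = log(x), dv = x**3 dx.
Then du = 1/x dx and v = x**4/4.

x**4*log(x)/4 - x**4/16 + C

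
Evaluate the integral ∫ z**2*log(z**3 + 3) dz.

Let u = z**3 + 3, so du = (3*z**2) dz.
The integral becomes (1/3)·∫ log(u) du; integrate by parts with u′=log(u), dv′=du.

z**3*log(z**3 + 3)/3 - z**3/3 + log(z**3 + 3) + C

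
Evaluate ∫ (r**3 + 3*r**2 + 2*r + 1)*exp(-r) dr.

Use integration by parts with u = r**3 + 3*r**2 + 2*r + 1, dv = exp(-r) dr, so v = -exp(-r).
Apply parts 3 times (tabular method): alternate signs, differentiate u down to 0, integrate dv up.

(-r**3 - 6*r**2 - 14*r - 15)*exp(-r) + C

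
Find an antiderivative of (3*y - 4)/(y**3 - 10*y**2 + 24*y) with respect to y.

-log(y)/6 + 7*log(y - 6)/6 - log(y - 4) + C

Factor the denominator: y*(y - 6)*(y - 4).
Partial-fraction decomposition: -1/(y - 4) + 7/(6*(y - 6)) - 1/(6*y).
Integrate each term: A/(y−a) contributes A·log|y−a|.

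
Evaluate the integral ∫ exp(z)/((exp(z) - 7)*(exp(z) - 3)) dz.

log(exp(z) - 7)/4 - log(exp(z) - 3)/4 + C

Let u = e^z, du = e^z dz.
The integral becomes ∫ du/((u-3)(u-7)); decompose into partial fractions.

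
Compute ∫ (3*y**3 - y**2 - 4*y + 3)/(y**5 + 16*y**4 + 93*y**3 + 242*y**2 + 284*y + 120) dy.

3*log(y + 1)/20 - 347*log(y + 2)/144 + 377*log(y + 5)/36 - 657*log(y + 6)/80 - 17/(12*y + 24) + C

Factor the denominator: (y + 1)*(y + 2)**2*(y + 5)*(y + 6).
Partial-fraction decomposition: -657/(80*(y + 6)) + 377/(36*(y + 5)) - 347/(144*(y + 2)) + 17/(12*(y + 2)**2) + 3/(20*(y + 1)).
Integrate each term; A/(y−a) gives A·log|y−a|; A/(y−a)² gives −A/(y−a).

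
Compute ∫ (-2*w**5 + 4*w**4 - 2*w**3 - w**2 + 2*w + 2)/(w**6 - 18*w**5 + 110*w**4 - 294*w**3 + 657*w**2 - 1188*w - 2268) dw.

-24729*log(w - 7)/464 + 241802*log(w - 6)/4725 - log(w + 1)/560 + 4777*log(w**2 + 9)/78300 - 247*atan(w/3)/2175 - 1546/(45*w - 270) + C

Factor the denominator: (w - 7)*(w - 6)**2*(w + 1)*(w**2 + 9).
Partial-fraction decomposition: (4777*w - 13338)/(39150*(w**2 + 9)) - 1/(560*(w + 1)) + 241802/(4725*(w - 6)) + 1546/(45*(w - 6)**2) - 24729/(464*(w - 7)).
Integrate each term; A/(w−a) gives A·log|w−a|; the (Bw+D)/(w²+p²) term gives a log and an atan.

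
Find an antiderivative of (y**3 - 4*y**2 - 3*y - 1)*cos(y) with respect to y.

y**3*sin(y) - 4*y**2*sin(y) + 3*y**2*cos(y) - 9*y*sin(y) - 8*y*cos(y) + 7*sin(y) - 9*cos(y) + C

Use integration by parts with u = y**3 - 4*y**2 - 3*y - 1, dv = cos(y) dy, so v = sin(y).
Apply parts 3 times (tabular method): alternate signs, differentiate u down to 0, integrate dv up.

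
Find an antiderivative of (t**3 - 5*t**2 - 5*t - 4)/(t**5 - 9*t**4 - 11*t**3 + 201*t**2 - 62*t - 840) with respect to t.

59*log(t - 7)/792 + 29*log(t - 5)/252 - 37*log(t - 3)/280 + 11*log(t + 2)/315 - 64*log(t + 4)/693 + C

Factor the denominator: (t - 7)*(t - 5)*(t - 3)*(t + 2)*(t + 4).
Partial-fraction decomposition: -64/(693*(t + 4)) + 11/(315*(t + 2)) - 37/(280*(t - 3)) + 29/(252*(t - 5)) + 59/(792*(t - 7)).
Integrate each term: A/(t−a) contributes A·log|t−a|.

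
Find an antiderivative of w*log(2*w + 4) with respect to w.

w**2*log(2*w + 4)/2 - w**2/4 + w - 2*log(w + 2) + C

Use integration by parts with u = log(2*w + 4), dv = w dw.
Then du = 2/(2*w + 4) dw and v = w**2/2.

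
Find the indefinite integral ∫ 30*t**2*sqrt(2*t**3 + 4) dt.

10*(2*t**3 + 4)**(3/2)/3 + C

Let u = 2*t**3 + 4, so du = (6*t**2) dt.
Rewriting, the integral becomes 5·∫ √u du = 5·(2/3)u^(3/2).
Substituting back, u = 2*t**3 + 4.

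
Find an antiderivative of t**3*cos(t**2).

Let u = t², du = 2t dt; rewrite as (1/2)∫ u^1·cos(1u) du.
Now integrate by parts 1 time.

t**2*sin(t**2)/2 + cos(t**2)/2 + C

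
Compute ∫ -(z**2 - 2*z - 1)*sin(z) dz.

z**2*cos(z) - 2*z*sin(z) - 2*z*cos(z) + 2*sin(z) - 3*cos(z) + C

Use integration by parts with u = z**2 - 2*z - 1, dv = -sin(z) dz, so v = cos(z).
Apply parts 2 times (tabular method): alternate signs, differentiate u down to 0, integrate dv up.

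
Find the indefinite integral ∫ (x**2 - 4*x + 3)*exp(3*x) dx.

Use integration by parts with u = x**2 - 4*x + 3, dv = exp(3*x) dx, so v = exp(3*x)/3.
Apply parts 2 times (tabular method): alternate signs, differentiate u down to 0, integrate dv up.

(9*x**2 - 42*x + 41)*exp(3*x)/27 + C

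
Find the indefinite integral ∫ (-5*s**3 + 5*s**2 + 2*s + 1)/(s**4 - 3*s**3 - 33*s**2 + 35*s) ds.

log(s)/35 - 485*log(s - 7)/168 - log(s - 1)/12 - 247*log(s + 5)/120 + C

Factor the denominator: s*(s - 7)*(s - 1)*(s + 5).
Partial-fraction decomposition: -247/(120*(s + 5)) - 1/(12*(s - 1)) - 485/(168*(s - 7)) + 1/(35*s).
Integrate each term: A/(s−a) contributes A·log|s−a|.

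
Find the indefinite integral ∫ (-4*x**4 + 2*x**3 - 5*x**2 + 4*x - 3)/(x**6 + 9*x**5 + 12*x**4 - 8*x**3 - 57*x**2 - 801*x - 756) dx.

Factor the denominator: (x - 3)*(x + 1)*(x + 4)*(x + 7)*(x**2 + 9).
Partial-fraction decomposition: -(132*x - 83)/(725*(x**2 + 9)) + 587/(580*(x + 7)) - 139/(175*(x + 4)) + 1/(40*(x + 1)) - 17/(280*(x - 3)).
Integrate each term; A/(x−a) gives A·log|x−a|; the (Bx+D)/(x²+p²) term gives a log and an atan.

-17*log(x - 3)/280 + log(x + 1)/40 - 139*log(x + 4)/175 + 587*log(x + 7)/580 - 66*log(x**2 + 9)/725 + 83*atan(x/3)/2175 + C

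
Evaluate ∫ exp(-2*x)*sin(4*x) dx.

Let I denote the integral. Integrate by parts with u = sin(4*x), dv = exp(-2*x) dx, so v = -exp(-2*x)/2: I = -exp(-2*x)*sin(4*x)/2 + 2·∫ exp(-2*x)*cos(4*x) dx.
Apply parts again with u = cos(4*x), dv = exp(-2*x) dx: ∫ exp(-2*x)*cos(4*x) dx = -exp(-2*x)*cos(4*x)/2 − 2·I. Substituting back brings back I: I = -exp(-2*x)*sin(4*x)/2 - exp(-2*x)*cos(4*x) − 4·I.
Solving for I: (1 + 4)·I equals the remaining terms, so I = (1/5)·(-exp(-2*x)*sin(4*x)/2 - exp(-2*x)*cos(4*x)).

-exp(-2*x)*sin(4*x)/10 - exp(-2*x)*cos(4*x)/5 + C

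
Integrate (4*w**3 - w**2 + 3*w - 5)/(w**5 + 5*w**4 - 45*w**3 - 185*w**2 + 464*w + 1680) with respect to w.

485*log(w - 5)/864 - 247*log(w - 4)/616 - 131*log(w + 3)/224 + 289*log(w + 4)/216 - 1447*log(w + 7)/1584 + C

Factor the denominator: (w - 5)*(w - 4)*(w + 3)*(w + 4)*(w + 7).
Partial-fraction decomposition: -1447/(1584*(w + 7)) + 289/(216*(w + 4)) - 131/(224*(w + 3)) - 247/(616*(w - 4)) + 485/(864*(w - 5)).
Integrate each term: A/(w−a) contributes A·log|w−a|.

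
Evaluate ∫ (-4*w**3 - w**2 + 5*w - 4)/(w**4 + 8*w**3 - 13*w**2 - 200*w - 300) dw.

-36*log(w - 5)/55 - log(w + 2)/6 + 223*log(w + 5)/15 - 397*log(w + 6)/22 + C

Factor the denominator: (w - 5)*(w + 2)*(w + 5)*(w + 6).
Partial-fraction decomposition: -397/(22*(w + 6)) + 223/(15*(w + 5)) - 1/(6*(w + 2)) - 36/(55*(w - 5)).
Integrate each term: A/(w−a) contributes A·log|w−a|.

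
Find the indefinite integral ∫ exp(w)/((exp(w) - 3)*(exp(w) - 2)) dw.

Let u = e^w, du = e^w dw.
The integral becomes ∫ du/((u-2)(u-3)); decompose into partial fractions.

log(exp(w) - 3) - log(exp(w) - 2) + C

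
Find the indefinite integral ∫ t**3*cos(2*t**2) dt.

Let u = t², du = 2t dt; rewrite as (1/2)∫ u^1·cos(2u) du.
Now integrate by parts 1 time.

t**2*sin(2*t**2)/4 + cos(2*t**2)/8 + C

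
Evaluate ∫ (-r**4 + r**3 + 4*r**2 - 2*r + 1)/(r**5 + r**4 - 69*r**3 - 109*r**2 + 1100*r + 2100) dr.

Factor the denominator: (r - 7)*(r - 5)*(r + 2)*(r + 5)*(r + 6).
Partial-fraction decomposition: -1355/(572*(r + 6)) + 71/(40*(r + 5)) - 1/(252*(r + 2)) + 409/(1540*(r - 5)) - 625/(936*(r - 7)).
Integrate each term: A/(r−a) contributes A·log|r−a|.

-625*log(r - 7)/936 + 409*log(r - 5)/1540 - log(r + 2)/252 + 71*log(r + 5)/40 - 1355*log(r + 6)/572 + C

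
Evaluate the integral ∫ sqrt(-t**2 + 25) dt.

Substitute t = 5·sin(θ), so dt = 5·cos(θ) dθ and the radical becomes sqrt(-t**2 + 25) = 5·cos(θ) by the Pythagorean identity.
Integrate the resulting trig expression in θ, then back-substitute θ = asin(t/5), sin(θ) = t/5, cos(θ) = sqrt(-t**2 + 25)/5 (absorbing any constant into C).

t*sqrt(-t**2 + 25)/2 + 25*asin(t/5)/2 + C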